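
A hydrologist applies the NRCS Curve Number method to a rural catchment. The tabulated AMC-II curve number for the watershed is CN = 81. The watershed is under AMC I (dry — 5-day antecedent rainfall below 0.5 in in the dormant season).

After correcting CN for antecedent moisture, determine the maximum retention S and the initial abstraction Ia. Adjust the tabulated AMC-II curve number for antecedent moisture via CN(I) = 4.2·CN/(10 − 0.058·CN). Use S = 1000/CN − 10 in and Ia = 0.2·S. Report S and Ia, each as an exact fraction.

Dry (AMC I): CN(I) = 4.2·81/(10 − 0.058·81) = (1701/5)/(2651/500) = 170100/2651 ≈ 64.164
Retention S: 1000/CN − 10 with CN=64.164 → S = 9500/1701 ≈ 5.585 in
Ia = 0.2S: 0.2·5.585 = 1.117 in (exactly 1900/1701)

S = 9500/1701 in ≈ 5.585 in; Ia = 1900/1701 in ≈ 1.117 in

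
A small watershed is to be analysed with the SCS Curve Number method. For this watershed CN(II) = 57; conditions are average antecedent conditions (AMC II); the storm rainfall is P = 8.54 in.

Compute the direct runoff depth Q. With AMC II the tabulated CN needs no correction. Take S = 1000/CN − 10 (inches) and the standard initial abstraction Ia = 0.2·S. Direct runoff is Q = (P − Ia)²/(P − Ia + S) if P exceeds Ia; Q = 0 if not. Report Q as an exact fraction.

Q = 401561521/118386150 in ≈ 3.392 in

CN(II) = 57; AMC II needs no correction.
Retention S: 1000/CN − 10 with CN=57.000 → S = 430/57 ≈ 7.544 in
Ia = 0.2S: 0.2·7.544 = 1.509 in (exactly 86/57)
P − Ia = 8.540 − 1.509 = 20039/2850 ≈ 7.031 in (> 0, runoff occurs)
Q = (20039/2850)²/((20039/2850) + 430/57) = (401561521/8122500)/(41539/2850) = 401561521/118386150 in ≈ 3.392 in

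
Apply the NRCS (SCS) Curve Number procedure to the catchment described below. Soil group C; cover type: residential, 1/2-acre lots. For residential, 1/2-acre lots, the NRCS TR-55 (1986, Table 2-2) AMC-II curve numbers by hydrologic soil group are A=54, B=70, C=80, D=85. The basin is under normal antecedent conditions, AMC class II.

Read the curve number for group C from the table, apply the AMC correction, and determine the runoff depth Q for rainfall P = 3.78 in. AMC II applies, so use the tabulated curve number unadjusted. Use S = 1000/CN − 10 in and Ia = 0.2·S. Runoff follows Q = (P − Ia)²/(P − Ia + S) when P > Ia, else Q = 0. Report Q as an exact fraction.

Q = 13448/7225 in ≈ 1.861 in

NRCS table: residential, 1/2-acre lots, soil group C → CN(II) = 80
CN(II) = 80; AMC II needs no correction.
Max retention: S = 1000/80 − 10 = 5/2 in (≈ 2.500 in)
Initial abstraction Ia = S/5 = (5/2)/5 = 1/2 ≈ 0.500 in
P − Ia = 3.780 − 0.500 = 82/25 ≈ 3.280 in (> 0, runoff occurs)
Runoff Q = (P−Ia)²/(P−Ia+S) = (3.280)²/(3.280+2.500) = 13448/7225 ≈ 1.861 in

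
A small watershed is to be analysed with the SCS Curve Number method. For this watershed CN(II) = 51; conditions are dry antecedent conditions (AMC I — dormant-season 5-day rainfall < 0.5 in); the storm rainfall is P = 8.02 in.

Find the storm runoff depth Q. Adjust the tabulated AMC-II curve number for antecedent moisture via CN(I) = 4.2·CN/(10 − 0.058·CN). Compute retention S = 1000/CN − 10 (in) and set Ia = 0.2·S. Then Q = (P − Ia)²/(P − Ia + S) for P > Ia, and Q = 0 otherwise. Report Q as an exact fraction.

Q = 694480609/1540350450 in ≈ 0.451 in

CN(I) from CN(II)=51: (4.2·51)/(10 − 0.058·51) = 15300/503 ≈ 30.417
Max retention: S = 1000/(15300/503) − 10 = 3500/153 in (≈ 22.876 in)
Ia = 0.2S: 0.2·22.876 = 4.575 in (exactly 700/153)
Excess rainfall: 8.020 − 4.575 = 3.445 in; P > Ia so Q > 0
Runoff Q = (P−Ia)²/(P−Ia+S) = (3.445)²/(3.445+22.876) = 694480609/1540350450 ≈ 0.451 in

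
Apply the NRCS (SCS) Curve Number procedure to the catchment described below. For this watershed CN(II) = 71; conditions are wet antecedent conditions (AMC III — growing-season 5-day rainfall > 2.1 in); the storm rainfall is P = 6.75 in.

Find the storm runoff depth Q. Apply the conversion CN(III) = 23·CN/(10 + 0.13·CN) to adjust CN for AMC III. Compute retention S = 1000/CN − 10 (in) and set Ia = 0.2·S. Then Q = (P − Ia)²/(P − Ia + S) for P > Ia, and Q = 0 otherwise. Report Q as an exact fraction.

Q = 1744816441/348619372 in ≈ 5.005 in

Adjust CN=71 to AMC III: 23·71/(10 + 0.13·71) → 1633 ÷ (1923/100) = 163300/1923 ≈ 84.919
S = 1000/(163300/1923) − 10 = 2900/1633 in ≈ 1.776 in
Ia = 0.2S: 0.2·1.776 = 0.355 in (exactly 580/1633)
Excess rainfall: 6.750 − 0.355 = 6.395 in; P > Ia so Q > 0
Runoff Q = (P−Ia)²/(P−Ia+S) = (6.395)²/(6.395+1.776) = 1744816441/348619372 ≈ 5.005 in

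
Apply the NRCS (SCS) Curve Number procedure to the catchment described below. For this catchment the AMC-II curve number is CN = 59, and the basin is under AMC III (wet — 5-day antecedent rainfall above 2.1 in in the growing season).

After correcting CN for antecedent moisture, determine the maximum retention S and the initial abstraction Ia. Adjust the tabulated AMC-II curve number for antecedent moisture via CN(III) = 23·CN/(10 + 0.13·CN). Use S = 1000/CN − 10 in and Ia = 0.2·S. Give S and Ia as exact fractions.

Adjust CN=59 to AMC III: 23·59/(10 + 0.13·59) → 1357 ÷ (1767/100) = 135700/1767 ≈ 76.797
Retention S: 1000/CN − 10 with CN=76.797 → S = 4100/1357 ≈ 3.021 in
Initial abstraction Ia = S/5 = (4100/1357)/5 = 820/1357 ≈ 0.604 in

S = 4100/1357 in ≈ 3.021 in; Ia = 820/1357 in ≈ 0.604 in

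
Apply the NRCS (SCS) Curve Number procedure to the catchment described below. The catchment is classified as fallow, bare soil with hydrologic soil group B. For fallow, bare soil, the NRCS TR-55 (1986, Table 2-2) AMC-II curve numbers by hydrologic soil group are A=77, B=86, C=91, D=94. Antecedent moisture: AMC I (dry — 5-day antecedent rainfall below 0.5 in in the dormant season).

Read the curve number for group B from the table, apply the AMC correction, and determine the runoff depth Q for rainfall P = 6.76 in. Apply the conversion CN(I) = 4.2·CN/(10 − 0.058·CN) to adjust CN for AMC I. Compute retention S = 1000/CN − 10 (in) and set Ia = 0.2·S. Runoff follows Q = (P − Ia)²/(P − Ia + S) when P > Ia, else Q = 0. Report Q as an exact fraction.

NRCS table: fallow, bare soil, soil group B → CN(II) = 86
CN(I) from CN(II)=86: (4.2·86)/(10 − 0.058·86) = 12900/179 ≈ 72.067
S = 1000/(12900/179) − 10 = 500/129 in ≈ 3.876 in
Ia = 0.2·(500/129) = 100/129 in ≈ 0.775 in
Since P=6.760 > Ia=0.775: effective rainfall P−Ia = 19301/3225 in
Runoff Q = (P−Ia)²/(P−Ia+S) = (5.985)²/(5.985+3.876) = 372528601/102558225 ≈ 3.632 in

Q = 372528601/102558225 in ≈ 3.632 in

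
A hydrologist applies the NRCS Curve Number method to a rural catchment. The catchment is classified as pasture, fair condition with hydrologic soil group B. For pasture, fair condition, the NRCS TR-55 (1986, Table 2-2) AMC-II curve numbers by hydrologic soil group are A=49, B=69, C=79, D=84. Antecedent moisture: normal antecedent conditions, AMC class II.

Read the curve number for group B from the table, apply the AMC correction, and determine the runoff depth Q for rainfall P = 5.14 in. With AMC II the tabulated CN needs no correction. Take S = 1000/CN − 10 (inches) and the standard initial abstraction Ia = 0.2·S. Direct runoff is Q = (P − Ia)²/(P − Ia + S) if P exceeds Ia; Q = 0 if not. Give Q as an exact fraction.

NRCS table: pasture, fair condition, soil group B → CN(II) = 69
CN(II) = 69; AMC II needs no correction.
Max retention: S = 1000/69 − 10 = 310/69 in (≈ 4.493 in)
Ia = 0.2·(310/69) = 62/69 in ≈ 0.899 in
Excess rainfall: 5.140 − 0.899 = 4.241 in; P > Ia so Q > 0
Runoff Q = (P−Ia)²/(P−Ia+S) = (4.241)²/(4.241+4.493) = 214124689/103958850 ≈ 2.060 in

Q = 214124689/103958850 in ≈ 2.060 in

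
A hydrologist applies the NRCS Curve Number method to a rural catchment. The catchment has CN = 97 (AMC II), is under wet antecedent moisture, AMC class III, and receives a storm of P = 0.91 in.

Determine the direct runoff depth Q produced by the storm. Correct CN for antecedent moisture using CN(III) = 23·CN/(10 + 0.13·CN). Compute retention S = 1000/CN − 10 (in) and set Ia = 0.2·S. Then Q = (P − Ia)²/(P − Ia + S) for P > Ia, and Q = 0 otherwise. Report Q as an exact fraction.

Q = 38817274441/50648385100 in ≈ 0.766 in

CN(III) from CN(II)=97: (23·97)/(10 + 0.13·97) = 223100/2261 ≈ 98.673
Max retention: S = 1000/(223100/2261) − 10 = 300/2231 in (≈ 0.134 in)
Ia = 0.2·(300/2231) = 60/2231 in ≈ 0.027 in
P − Ia = 0.910 − 0.027 = 197021/223100 ≈ 0.883 in (> 0, runoff occurs)
Q = (197021/223100)²/((197021/223100) + 300/2231) = (38817274441/49773610000)/(227021/223100) = 38817274441/50648385100 in ≈ 0.766 in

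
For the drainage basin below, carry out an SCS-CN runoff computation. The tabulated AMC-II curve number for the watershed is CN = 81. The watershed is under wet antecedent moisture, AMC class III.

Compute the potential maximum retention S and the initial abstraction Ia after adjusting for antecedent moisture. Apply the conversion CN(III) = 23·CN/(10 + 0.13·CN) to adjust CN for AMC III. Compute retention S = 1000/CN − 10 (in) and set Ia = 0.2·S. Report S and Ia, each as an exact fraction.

Adjust CN=81 to AMC III: 23·81/(10 + 0.13·81) → 1863 ÷ (2053/100) = 186300/2053 ≈ 90.745
Max retention: S = 1000/(186300/2053) − 10 = 1900/1863 in (≈ 1.020 in)
Initial abstraction Ia = S/5 = (1900/1863)/5 = 380/1863 ≈ 0.204 in

S = 1900/1863 in ≈ 1.020 in; Ia = 380/1863 in ≈ 0.204 in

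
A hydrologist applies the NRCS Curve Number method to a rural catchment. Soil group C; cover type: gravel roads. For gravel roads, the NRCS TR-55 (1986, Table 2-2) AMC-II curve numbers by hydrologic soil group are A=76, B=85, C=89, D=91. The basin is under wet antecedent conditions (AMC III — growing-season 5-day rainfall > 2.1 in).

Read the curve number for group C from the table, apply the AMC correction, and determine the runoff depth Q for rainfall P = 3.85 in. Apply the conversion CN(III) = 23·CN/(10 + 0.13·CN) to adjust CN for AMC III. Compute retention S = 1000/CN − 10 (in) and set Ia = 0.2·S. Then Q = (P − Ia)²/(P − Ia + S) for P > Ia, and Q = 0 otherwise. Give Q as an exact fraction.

Q = 2134187451/652133260 in ≈ 3.273 in

NRCS table: gravel roads, soil group C → CN(II) = 89
Wet (AMC III): CN(III) = 23·89/(10 + 0.13·89) = 2047/(2157/100) = 204700/2157 ≈ 94.900
Retention S: 1000/CN − 10 with CN=94.900 → S = 1100/2047 ≈ 0.537 in
Initial abstraction Ia = S/5 = (1100/2047)/5 = 220/2047 ≈ 0.107 in
Since P=3.850 > Ia=0.107: effective rainfall P−Ia = 153219/40940 in
Q: (153219/40940)² ÷ (175219/40940) = 2134187451/652133260 in (≈ 3.273 in)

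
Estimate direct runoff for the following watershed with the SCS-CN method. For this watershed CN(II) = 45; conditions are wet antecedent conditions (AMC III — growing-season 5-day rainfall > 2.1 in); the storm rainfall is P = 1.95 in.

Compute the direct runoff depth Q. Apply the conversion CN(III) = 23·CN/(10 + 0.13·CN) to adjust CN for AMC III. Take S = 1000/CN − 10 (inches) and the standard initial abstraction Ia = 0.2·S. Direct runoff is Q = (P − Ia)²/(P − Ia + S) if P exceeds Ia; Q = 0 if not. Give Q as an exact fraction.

Q = 13490929/106286220 in ≈ 0.127 in

Adjust CN=45 to AMC III: 23·45/(10 + 0.13·45) → 1035 ÷ (317/20) = 20700/317 ≈ 65.300
Retention S: 1000/CN − 10 with CN=65.300 → S = 1100/207 ≈ 5.314 in
Ia = 0.2S: 0.2·5.314 = 1.063 in (exactly 220/207)
P − Ia = 1.950 − 1.063 = 3673/4140 ≈ 0.887 in (> 0, runoff occurs)
Q = (3673/4140)²/((3673/4140) + 1100/207) = (13490929/17139600)/(25673/4140) = 13490929/106286220 in ≈ 0.127 in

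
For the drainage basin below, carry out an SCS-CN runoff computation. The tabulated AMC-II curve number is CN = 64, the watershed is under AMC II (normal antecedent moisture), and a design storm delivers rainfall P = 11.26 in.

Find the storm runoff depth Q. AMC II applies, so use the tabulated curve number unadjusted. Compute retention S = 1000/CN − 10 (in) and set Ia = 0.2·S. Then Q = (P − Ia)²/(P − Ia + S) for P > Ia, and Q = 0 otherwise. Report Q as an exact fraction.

Q = 4108729/630400 in ≈ 6.518 in

AMC II — tabulated CN = 64 applies directly.
Max retention: S = 1000/64 − 10 = 45/8 in (≈ 5.625 in)
Ia = 0.2·(45/8) = 9/8 in ≈ 1.125 in
Excess rainfall: 11.260 − 1.125 = 10.135 in; P > Ia so Q > 0
Q: (2027/200)² ÷ (394/25) = 4108729/630400 in (≈ 6.518 in)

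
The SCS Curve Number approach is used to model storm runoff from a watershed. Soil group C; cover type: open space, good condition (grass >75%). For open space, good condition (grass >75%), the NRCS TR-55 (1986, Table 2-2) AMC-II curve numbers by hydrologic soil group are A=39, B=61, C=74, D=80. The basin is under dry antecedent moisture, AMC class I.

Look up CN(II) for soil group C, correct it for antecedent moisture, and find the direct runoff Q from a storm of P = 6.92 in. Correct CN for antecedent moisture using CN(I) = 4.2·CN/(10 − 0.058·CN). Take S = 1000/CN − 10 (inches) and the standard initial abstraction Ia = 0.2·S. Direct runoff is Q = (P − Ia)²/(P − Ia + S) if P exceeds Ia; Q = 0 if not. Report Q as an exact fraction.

Q = 10387890241/5136377925 in ≈ 2.022 in

NRCS table: open space, good condition (grass >75%), soil group C → CN(II) = 74
Adjust CN=74 to AMC I: 4.2·74/(10 − 0.058·74) → (1554/5) ÷ (1427/250) = 77700/1427 ≈ 54.450
Max retention: S = 1000/(77700/1427) − 10 = 6500/777 in (≈ 8.366 in)
Ia = 0.2S: 0.2·8.366 = 1.673 in (exactly 1300/777)
P − Ia = 6.920 − 1.673 = 101921/19425 ≈ 5.247 in (> 0, runoff occurs)
Q: (101921/19425)² ÷ (264421/19425) = 10387890241/5136377925 in (≈ 2.022 in)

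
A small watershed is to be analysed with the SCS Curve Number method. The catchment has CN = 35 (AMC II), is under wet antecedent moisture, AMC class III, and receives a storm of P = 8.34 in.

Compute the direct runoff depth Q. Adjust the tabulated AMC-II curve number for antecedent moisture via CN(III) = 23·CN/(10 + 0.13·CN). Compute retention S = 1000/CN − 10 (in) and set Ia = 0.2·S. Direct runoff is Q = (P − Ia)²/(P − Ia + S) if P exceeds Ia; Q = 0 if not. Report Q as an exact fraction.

Q = 2930814769/959052850 in ≈ 3.056 in

CN(III) from CN(II)=35: (23·35)/(10 + 0.13·35) = 16100/291 ≈ 55.326
Retention S: 1000/CN − 10 with CN=55.326 → S = 1300/161 ≈ 8.075 in
Ia = 0.2·(1300/161) = 260/161 in ≈ 1.615 in
Excess rainfall: 8.340 − 1.615 = 6.725 in; P > Ia so Q > 0
Runoff Q = (P−Ia)²/(P−Ia+S) = (6.725)²/(6.725+8.075) = 2930814769/959052850 ≈ 3.056 in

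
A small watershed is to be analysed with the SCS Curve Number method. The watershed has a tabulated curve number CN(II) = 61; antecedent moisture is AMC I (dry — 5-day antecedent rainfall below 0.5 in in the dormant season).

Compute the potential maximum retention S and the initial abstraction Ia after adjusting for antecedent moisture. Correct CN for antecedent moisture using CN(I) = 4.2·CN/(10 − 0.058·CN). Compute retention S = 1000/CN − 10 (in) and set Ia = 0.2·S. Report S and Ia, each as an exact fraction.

S = 6500/427 in ≈ 15.222 in; Ia = 1300/427 in ≈ 3.044 in

Adjust CN=61 to AMC I: 4.2·61/(10 − 0.058·61) → (1281/5) ÷ (3231/500) = 42700/1077 ≈ 39.647
Retention S: 1000/CN − 10 with CN=39.647 → S = 6500/427 ≈ 15.222 in
Ia = 0.2·(6500/427) = 1300/427 in ≈ 3.044 in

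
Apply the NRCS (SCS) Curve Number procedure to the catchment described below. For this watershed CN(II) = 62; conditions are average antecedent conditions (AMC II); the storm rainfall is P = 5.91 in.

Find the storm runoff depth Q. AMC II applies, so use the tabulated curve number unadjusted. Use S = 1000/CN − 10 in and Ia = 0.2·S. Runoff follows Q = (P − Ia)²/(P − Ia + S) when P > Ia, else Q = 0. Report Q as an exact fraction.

CN(II) = 62; AMC II needs no correction.
Max retention: S = 1000/62 − 10 = 190/31 in (≈ 6.129 in)
Ia = 0.2·(190/31) = 38/31 in ≈ 1.226 in
P − Ia = 5.910 − 1.226 = 14521/3100 ≈ 4.684 in (> 0, runoff occurs)
Runoff Q = (P−Ia)²/(P−Ia+S) = (4.684)²/(4.684+6.129) = 210859441/103915100 ≈ 2.029 in

Q = 210859441/103915100 in ≈ 2.029 in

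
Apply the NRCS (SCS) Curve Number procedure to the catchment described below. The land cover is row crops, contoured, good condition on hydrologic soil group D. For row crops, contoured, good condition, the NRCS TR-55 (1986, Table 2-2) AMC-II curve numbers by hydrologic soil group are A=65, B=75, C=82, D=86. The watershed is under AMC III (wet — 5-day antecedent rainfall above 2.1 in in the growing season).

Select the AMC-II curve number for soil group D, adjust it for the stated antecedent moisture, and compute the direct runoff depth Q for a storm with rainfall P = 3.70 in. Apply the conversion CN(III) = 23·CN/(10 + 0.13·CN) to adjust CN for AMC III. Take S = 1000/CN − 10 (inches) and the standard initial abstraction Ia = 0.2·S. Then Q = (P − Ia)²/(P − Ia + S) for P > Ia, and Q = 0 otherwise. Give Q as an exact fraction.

NRCS table: row crops, contoured, good condition, soil group D → CN(II) = 86
CN(III) from CN(II)=86: (23·86)/(10 + 0.13·86) = 98900/1059 ≈ 93.390
Retention S: 1000/CN − 10 with CN=93.390 → S = 700/989 ≈ 0.708 in
Ia = 0.2S: 0.2·0.708 = 0.142 in (exactly 140/989)
P − Ia = 3.700 − 0.142 = 35193/9890 ≈ 3.558 in (> 0, runoff occurs)
Q: (35193/9890)² ÷ (42193/9890) = 1238547249/417288770 in (≈ 2.968 in)

Q = 1238547249/417288770 in ≈ 2.968 in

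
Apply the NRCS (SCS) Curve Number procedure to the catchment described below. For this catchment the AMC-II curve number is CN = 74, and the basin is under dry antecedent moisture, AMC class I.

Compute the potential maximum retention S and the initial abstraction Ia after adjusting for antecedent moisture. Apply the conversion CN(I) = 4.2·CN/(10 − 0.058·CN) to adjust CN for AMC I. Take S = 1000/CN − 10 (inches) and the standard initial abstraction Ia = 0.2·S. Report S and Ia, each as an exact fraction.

CN(I) from CN(II)=74: (4.2·74)/(10 − 0.058·74) = 77700/1427 ≈ 54.450
Max retention: S = 1000/(77700/1427) − 10 = 6500/777 in (≈ 8.366 in)
Ia = 0.2S: 0.2·8.366 = 1.673 in (exactly 1300/777)

S = 6500/777 in ≈ 8.366 in; Ia = 1300/777 in ≈ 1.673 in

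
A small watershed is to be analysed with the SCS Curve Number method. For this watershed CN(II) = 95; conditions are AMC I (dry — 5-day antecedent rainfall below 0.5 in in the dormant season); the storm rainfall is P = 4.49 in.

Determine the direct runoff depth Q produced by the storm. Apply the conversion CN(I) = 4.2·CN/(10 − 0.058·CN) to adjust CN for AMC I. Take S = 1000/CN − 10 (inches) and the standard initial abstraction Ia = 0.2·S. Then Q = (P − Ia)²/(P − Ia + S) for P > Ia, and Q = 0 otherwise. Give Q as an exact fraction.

Q = 28612060801/8744124900 in ≈ 3.272 in

CN(I) from CN(II)=95: (4.2·95)/(10 − 0.058·95) = 39900/449 ≈ 88.864
Retention S: 1000/CN − 10 with CN=88.864 → S = 500/399 ≈ 1.253 in
Ia = 0.2·(500/399) = 100/399 in ≈ 0.251 in
Excess rainfall: 4.490 − 0.251 = 4.239 in; P > Ia so Q > 0
Q: (169151/39900)² ÷ (219151/39900) = 28612060801/8744124900 in (≈ 3.272 in)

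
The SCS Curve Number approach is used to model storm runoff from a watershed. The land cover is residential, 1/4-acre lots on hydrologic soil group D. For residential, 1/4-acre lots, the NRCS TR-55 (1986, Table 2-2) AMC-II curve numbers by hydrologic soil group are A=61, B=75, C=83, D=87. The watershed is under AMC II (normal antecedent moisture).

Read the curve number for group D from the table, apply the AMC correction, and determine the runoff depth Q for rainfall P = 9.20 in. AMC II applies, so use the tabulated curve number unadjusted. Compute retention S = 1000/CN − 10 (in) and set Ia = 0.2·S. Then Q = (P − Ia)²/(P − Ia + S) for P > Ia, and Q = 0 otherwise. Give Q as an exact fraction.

Q = 7496192/983535 in ≈ 7.622 in

NRCS table: residential, 1/4-acre lots, soil group D → CN(II) = 87
CN(II) = 87; AMC II needs no correction.
Retention S: 1000/CN − 10 with CN=87.000 → S = 130/87 ≈ 1.494 in
Initial abstraction Ia = S/5 = (130/87)/5 = 26/87 ≈ 0.299 in
P − Ia = 9.200 − 0.299 = 3872/435 ≈ 8.901 in (> 0, runoff occurs)
Q: (3872/435)² ÷ (4522/435) = 7496192/983535 in (≈ 7.622 in)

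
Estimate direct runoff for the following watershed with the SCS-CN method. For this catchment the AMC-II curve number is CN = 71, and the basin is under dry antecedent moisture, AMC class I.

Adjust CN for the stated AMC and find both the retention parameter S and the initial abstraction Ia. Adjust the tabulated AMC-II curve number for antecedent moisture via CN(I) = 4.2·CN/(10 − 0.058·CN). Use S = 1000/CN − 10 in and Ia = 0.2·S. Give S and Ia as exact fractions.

Adjust CN=71 to AMC I: 4.2·71/(10 − 0.058·71) → (1491/5) ÷ (2941/500) = 149100/2941 ≈ 50.697
Retention S: 1000/CN − 10 with CN=50.697 → S = 14500/1491 ≈ 9.725 in
Ia = 0.2S: 0.2·9.725 = 1.945 in (exactly 2900/1491)

S = 14500/1491 in ≈ 9.725 in; Ia = 2900/1491 in ≈ 1.945 in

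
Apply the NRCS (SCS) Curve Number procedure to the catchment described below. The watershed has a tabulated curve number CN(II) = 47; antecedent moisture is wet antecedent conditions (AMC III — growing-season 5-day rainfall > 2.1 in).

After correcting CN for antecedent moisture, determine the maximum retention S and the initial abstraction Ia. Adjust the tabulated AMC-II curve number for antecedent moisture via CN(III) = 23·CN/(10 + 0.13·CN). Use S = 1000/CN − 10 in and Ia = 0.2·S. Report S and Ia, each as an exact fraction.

Wet (AMC III): CN(III) = 23·47/(10 + 0.13·47) = 1081/(1611/100) = 108100/1611 ≈ 67.101
Max retention: S = 1000/(108100/1611) − 10 = 5300/1081 in (≈ 4.903 in)
Initial abstraction Ia = S/5 = (5300/1081)/5 = 1060/1081 ≈ 0.981 in

S = 5300/1081 in ≈ 4.903 in; Ia = 1060/1081 in ≈ 0.981 in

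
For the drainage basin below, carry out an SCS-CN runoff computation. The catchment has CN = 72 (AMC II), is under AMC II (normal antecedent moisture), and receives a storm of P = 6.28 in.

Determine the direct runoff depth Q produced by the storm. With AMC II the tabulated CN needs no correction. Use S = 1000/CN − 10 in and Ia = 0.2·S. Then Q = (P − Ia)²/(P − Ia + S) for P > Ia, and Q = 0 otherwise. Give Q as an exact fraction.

AMC II — tabulated CN = 72 applies directly.
S = 1000/72 − 10 = 35/9 in ≈ 3.889 in
Ia = 0.2S: 0.2·3.889 = 0.778 in (exactly 7/9)
Since P=6.280 > Ia=0.778: effective rainfall P−Ia = 1238/225 in
Q: (1238/225)² ÷ (2113/225) = 1532644/475425 in (≈ 3.224 in)

Q = 1532644/475425 in ≈ 3.224 in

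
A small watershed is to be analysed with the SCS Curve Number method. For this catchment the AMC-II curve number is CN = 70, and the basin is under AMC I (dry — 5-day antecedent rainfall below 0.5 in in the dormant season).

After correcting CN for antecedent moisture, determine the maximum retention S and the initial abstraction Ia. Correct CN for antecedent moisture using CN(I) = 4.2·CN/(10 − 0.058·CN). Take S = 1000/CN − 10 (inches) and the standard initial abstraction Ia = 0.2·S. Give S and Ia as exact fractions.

Dry (AMC I): CN(I) = 4.2·70/(10 − 0.058·70) = 294/(297/50) = 4900/99 ≈ 49.495
S = 1000/(4900/99) − 10 = 500/49 in ≈ 10.204 in
Ia = 0.2S: 0.2·10.204 = 2.041 in (exactly 100/49)

S = 500/49 in ≈ 10.204 in; Ia = 100/49 in ≈ 2.041 in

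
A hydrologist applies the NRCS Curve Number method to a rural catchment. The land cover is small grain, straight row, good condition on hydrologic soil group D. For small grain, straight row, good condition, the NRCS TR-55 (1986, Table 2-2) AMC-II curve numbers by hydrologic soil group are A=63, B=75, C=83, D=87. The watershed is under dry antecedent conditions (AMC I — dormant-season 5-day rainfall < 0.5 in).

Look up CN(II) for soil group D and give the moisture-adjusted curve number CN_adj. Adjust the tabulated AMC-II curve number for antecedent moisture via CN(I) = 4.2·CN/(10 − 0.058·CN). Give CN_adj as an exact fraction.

NRCS table: small grain, straight row, good condition, soil group D → CN(II) = 87
Adjust CN=87 to AMC I: 4.2·87/(10 − 0.058·87) → (1827/5) ÷ (2477/500) = 182700/2477 ≈ 73.759

CN_adj = 182700/2477 ≈ 73.759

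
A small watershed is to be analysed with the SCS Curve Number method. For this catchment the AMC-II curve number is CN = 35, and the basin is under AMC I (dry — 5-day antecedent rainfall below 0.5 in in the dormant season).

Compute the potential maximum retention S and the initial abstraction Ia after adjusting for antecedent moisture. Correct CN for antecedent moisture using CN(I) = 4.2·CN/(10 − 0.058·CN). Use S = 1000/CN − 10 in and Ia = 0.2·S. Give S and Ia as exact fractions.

S = 6500/147 in ≈ 44.218 in; Ia = 1300/147 in ≈ 8.844 in

Adjust CN=35 to AMC I: 4.2·35/(10 − 0.058·35) → 147 ÷ (797/100) = 14700/797 ≈ 18.444
Max retention: S = 1000/(14700/797) − 10 = 6500/147 in (≈ 44.218 in)
Ia = 0.2S: 0.2·44.218 = 8.844 in (exactly 1300/147)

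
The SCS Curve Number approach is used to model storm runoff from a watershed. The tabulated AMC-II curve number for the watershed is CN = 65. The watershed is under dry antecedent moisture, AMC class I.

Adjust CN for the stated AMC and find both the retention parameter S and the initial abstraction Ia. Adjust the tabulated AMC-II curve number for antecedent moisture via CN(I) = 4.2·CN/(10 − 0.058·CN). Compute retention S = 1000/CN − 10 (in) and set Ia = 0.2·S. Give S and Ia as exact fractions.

Adjust CN=65 to AMC I: 4.2·65/(10 − 0.058·65) → 273 ÷ (623/100) = 3900/89 ≈ 43.820
S = 1000/(3900/89) − 10 = 500/39 in ≈ 12.821 in
Ia = 0.2S: 0.2·12.821 = 2.564 in (exactly 100/39)

S = 500/39 in ≈ 12.821 in; Ia = 100/39 in ≈ 2.564 in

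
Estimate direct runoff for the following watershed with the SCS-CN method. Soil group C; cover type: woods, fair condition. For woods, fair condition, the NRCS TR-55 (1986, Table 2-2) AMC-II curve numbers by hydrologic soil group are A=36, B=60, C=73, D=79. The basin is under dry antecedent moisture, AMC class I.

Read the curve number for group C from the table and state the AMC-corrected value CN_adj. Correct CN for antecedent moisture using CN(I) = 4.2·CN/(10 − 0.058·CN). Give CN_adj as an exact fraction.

NRCS table: woods, fair condition, soil group C → CN(II) = 73
CN(I) from CN(II)=73: (4.2·73)/(10 − 0.058·73) = 51100/961 ≈ 53.174

CN_adj = 51100/961 ≈ 53.174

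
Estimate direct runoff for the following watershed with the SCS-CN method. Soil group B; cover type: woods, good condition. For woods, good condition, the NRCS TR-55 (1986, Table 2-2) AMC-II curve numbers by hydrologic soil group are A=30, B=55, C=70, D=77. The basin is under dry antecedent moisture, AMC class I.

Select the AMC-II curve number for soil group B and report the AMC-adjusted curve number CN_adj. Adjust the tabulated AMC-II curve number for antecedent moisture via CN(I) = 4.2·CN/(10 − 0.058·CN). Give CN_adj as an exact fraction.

NRCS table: woods, good condition, soil group B → CN(II) = 55
CN(I) from CN(II)=55: (4.2·55)/(10 − 0.058·55) = 7700/227 ≈ 33.921

CN_adj = 7700/227 ≈ 33.921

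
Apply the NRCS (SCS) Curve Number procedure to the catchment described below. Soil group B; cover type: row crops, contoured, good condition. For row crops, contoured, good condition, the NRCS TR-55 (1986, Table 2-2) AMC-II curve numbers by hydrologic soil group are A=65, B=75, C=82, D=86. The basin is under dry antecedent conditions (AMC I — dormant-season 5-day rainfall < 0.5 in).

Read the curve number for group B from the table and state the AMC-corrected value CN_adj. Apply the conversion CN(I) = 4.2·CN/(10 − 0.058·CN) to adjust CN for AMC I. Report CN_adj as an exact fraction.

CN_adj = 6300/113 ≈ 55.752

NRCS table: row crops, contoured, good condition, soil group B → CN(II) = 75
Adjust CN=75 to AMC I: 4.2·75/(10 − 0.058·75) → 315 ÷ (113/20) = 6300/113 ≈ 55.752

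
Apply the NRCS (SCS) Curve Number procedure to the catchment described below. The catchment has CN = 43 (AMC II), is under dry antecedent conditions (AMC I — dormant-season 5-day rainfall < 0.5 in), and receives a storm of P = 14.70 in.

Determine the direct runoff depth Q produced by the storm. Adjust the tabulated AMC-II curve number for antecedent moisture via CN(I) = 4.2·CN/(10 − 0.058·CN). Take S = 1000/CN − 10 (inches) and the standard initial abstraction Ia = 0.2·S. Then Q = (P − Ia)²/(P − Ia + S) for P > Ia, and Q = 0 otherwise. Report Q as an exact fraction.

Q = 637411009/361943470 in ≈ 1.761 in

Adjust CN=43 to AMC I: 4.2·43/(10 − 0.058·43) → (903/5) ÷ (3753/500) = 30100/1251 ≈ 24.061
Max retention: S = 1000/(30100/1251) − 10 = 9500/301 in (≈ 31.561 in)
Ia = 0.2·(9500/301) = 1900/301 in ≈ 6.312 in
Excess rainfall: 14.700 − 6.312 = 8.388 in; P > Ia so Q > 0
Runoff Q = (P−Ia)²/(P−Ia+S) = (8.388)²/(8.388+31.561) = 637411009/361943470 ≈ 1.761 in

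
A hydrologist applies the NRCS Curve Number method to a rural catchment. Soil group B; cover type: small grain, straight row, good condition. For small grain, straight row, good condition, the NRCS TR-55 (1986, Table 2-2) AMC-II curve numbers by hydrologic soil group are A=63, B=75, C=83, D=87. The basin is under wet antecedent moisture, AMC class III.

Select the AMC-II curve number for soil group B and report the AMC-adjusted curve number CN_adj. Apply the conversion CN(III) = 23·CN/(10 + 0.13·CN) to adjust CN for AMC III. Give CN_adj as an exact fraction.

CN_adj = 6900/79 ≈ 87.342

NRCS table: small grain, straight row, good condition, soil group B → CN(II) = 75
CN(III) from CN(II)=75: (23·75)/(10 + 0.13·75) = 6900/79 ≈ 87.342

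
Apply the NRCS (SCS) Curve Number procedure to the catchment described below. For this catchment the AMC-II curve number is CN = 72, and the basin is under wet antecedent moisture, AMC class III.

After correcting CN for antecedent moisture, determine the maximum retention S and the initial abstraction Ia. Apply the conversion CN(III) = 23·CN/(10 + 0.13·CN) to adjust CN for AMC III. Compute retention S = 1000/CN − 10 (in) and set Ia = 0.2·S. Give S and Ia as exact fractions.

S = 350/207 in ≈ 1.691 in; Ia = 70/207 in ≈ 0.338 in

Adjust CN=72 to AMC III: 23·72/(10 + 0.13·72) → 1656 ÷ (484/25) = 10350/121 ≈ 85.537
Max retention: S = 1000/(10350/121) − 10 = 350/207 in (≈ 1.691 in)
Ia = 0.2S: 0.2·1.691 = 0.338 in (exactly 70/207)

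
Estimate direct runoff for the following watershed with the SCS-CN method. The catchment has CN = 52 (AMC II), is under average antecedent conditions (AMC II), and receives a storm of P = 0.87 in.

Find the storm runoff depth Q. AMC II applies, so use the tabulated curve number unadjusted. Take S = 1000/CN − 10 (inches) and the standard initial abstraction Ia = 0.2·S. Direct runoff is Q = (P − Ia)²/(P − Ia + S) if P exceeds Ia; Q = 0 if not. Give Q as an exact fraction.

CN(II) = 52; AMC II needs no correction.
Retention S: 1000/CN − 10 with CN=52.000 → S = 120/13 ≈ 9.231 in
Ia = 0.2S: 0.2·9.231 = 1.846 in (exactly 24/13)
P = 0.870 ≤ Ia = 1.846 in: entire storm abstracted, Q = 0.

Q = 0 in ≈ 0.000 in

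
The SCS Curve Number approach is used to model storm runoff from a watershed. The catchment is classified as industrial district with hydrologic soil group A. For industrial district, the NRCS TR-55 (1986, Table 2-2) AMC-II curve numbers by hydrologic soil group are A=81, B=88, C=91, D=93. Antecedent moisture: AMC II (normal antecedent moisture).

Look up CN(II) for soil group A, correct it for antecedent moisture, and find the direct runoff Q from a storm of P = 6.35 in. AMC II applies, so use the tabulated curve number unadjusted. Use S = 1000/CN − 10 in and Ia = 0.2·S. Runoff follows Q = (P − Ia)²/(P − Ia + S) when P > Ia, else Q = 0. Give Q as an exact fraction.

NRCS table: industrial district, soil group A → CN(II) = 81
Average conditions: CN = 81 (no AMC adjustment).
Max retention: S = 1000/81 − 10 = 190/81 in (≈ 2.346 in)
Initial abstraction Ia = S/5 = (190/81)/5 = 38/81 ≈ 0.469 in
Excess rainfall: 6.350 − 0.469 = 5.881 in; P > Ia so Q > 0
Runoff Q = (P−Ia)²/(P−Ia+S) = (5.881)²/(5.881+2.346) = 90763729/21589740 ≈ 4.204 in

Q = 90763729/21589740 in ≈ 4.204 in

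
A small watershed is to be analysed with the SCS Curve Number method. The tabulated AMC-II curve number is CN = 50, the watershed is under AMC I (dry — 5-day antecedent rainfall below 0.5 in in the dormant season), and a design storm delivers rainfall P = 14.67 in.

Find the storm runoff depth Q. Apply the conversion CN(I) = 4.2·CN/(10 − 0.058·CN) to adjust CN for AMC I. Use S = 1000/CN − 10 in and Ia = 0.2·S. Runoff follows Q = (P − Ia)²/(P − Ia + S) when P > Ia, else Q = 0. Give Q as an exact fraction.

Q = 432931249/148694700 in ≈ 2.912 in

Adjust CN=50 to AMC I: 4.2·50/(10 − 0.058·50) → 210 ÷ (71/10) = 2100/71 ≈ 29.577
Max retention: S = 1000/(2100/71) − 10 = 500/21 in (≈ 23.810 in)
Ia = 0.2S: 0.2·23.810 = 4.762 in (exactly 100/21)
P − Ia = 14.670 − 4.762 = 20807/2100 ≈ 9.908 in (> 0, runoff occurs)
Q = (20807/2100)²/((20807/2100) + 500/21) = (432931249/4410000)/(70807/2100) = 432931249/148694700 in ≈ 2.912 in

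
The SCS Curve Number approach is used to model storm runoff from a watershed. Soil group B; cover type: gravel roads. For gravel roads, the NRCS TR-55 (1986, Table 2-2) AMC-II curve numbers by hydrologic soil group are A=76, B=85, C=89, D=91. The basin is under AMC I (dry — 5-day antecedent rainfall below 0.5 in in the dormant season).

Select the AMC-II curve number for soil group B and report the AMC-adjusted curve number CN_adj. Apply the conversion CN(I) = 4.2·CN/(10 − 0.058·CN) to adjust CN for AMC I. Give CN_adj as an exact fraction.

CN_adj = 11900/169 ≈ 70.414

NRCS table: gravel roads, soil group B → CN(II) = 85
CN(I) from CN(II)=85: (4.2·85)/(10 − 0.058·85) = 11900/169 ≈ 70.414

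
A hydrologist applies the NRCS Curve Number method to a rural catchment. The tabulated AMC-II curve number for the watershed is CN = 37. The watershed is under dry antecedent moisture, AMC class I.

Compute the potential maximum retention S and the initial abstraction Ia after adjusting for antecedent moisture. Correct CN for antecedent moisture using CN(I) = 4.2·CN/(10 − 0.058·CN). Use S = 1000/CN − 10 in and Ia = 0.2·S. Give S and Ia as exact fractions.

CN(I) from CN(II)=37: (4.2·37)/(10 − 0.058·37) = 3700/187 ≈ 19.786
Max retention: S = 1000/(3700/187) − 10 = 1500/37 in (≈ 40.541 in)
Ia = 0.2S: 0.2·40.541 = 8.108 in (exactly 300/37)

S = 1500/37 in ≈ 40.541 in; Ia = 300/37 in ≈ 8.108 in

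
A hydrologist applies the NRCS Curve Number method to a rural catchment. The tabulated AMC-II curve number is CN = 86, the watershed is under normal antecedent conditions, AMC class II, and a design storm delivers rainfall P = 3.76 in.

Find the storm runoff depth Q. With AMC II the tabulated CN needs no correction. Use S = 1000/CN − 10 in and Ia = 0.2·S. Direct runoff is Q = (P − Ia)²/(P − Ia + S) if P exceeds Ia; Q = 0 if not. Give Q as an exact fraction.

Q = 6815432/2925075 in ≈ 2.330 in

AMC II — tabulated CN = 86 applies directly.
Max retention: S = 1000/86 − 10 = 70/43 in (≈ 1.628 in)
Ia = 0.2S: 0.2·1.628 = 0.326 in (exactly 14/43)
P − Ia = 3.760 − 0.326 = 3692/1075 ≈ 3.434 in (> 0, runoff occurs)
Q = (3692/1075)²/((3692/1075) + 70/43) = (13630864/1155625)/(5442/1075) = 6815432/2925075 in ≈ 2.330 in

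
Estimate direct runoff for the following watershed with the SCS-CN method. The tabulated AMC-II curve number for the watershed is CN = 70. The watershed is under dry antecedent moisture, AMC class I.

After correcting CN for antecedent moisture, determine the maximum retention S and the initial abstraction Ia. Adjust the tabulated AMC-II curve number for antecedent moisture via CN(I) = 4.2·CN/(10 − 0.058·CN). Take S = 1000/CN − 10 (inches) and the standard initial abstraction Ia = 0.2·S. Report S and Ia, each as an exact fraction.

S = 500/49 in ≈ 10.204 in; Ia = 100/49 in ≈ 2.041 in

Dry (AMC I): CN(I) = 4.2·70/(10 − 0.058·70) = 294/(297/50) = 4900/99 ≈ 49.495
S = 1000/(4900/99) − 10 = 500/49 in ≈ 10.204 in
Ia = 0.2·(500/49) = 100/49 in ≈ 2.041 in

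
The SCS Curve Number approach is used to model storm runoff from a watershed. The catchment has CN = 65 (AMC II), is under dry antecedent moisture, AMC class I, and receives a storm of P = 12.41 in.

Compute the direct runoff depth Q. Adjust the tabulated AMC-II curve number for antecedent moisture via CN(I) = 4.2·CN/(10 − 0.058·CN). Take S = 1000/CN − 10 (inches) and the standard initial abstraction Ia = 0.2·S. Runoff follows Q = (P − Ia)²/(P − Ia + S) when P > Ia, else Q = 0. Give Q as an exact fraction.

Q = 1474483201/344756100 in ≈ 4.277 in

CN(I) from CN(II)=65: (4.2·65)/(10 − 0.058·65) = 3900/89 ≈ 43.820
S = 1000/(3900/89) − 10 = 500/39 in ≈ 12.821 in
Initial abstraction Ia = S/5 = (500/39)/5 = 100/39 ≈ 2.564 in
P − Ia = 12.410 − 2.564 = 38399/3900 ≈ 9.846 in (> 0, runoff occurs)
Q = (38399/3900)²/((38399/3900) + 500/39) = (1474483201/15210000)/(88399/3900) = 1474483201/344756100 in ≈ 4.277 in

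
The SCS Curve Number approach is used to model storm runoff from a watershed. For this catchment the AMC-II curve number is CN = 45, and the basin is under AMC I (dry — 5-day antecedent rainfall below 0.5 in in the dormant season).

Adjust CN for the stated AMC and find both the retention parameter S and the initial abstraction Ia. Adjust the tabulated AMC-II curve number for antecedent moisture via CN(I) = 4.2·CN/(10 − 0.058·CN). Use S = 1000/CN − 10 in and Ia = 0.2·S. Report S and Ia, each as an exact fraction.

Dry (AMC I): CN(I) = 4.2·45/(10 − 0.058·45) = 189/(739/100) = 18900/739 ≈ 25.575
Max retention: S = 1000/(18900/739) − 10 = 5500/189 in (≈ 29.101 in)
Ia = 0.2·(5500/189) = 1100/189 in ≈ 5.820 in

S = 5500/189 in ≈ 29.101 in; Ia = 1100/189 in ≈ 5.820 in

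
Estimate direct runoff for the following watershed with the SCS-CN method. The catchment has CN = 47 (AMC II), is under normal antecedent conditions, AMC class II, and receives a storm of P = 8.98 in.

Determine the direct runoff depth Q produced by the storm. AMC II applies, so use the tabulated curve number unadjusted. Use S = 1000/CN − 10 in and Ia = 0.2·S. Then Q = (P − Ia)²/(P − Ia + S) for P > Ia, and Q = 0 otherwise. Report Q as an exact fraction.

Q = 249734809/99412050 in ≈ 2.512 in

Average conditions: CN = 47 (no AMC adjustment).
Retention S: 1000/CN − 10 with CN=47.000 → S = 530/47 ≈ 11.277 in
Ia = 0.2·(530/47) = 106/47 in ≈ 2.255 in
Excess rainfall: 8.980 − 2.255 = 6.725 in; P > Ia so Q > 0
Q = (15803/2350)²/((15803/2350) + 530/47) = (249734809/5522500)/(42303/2350) = 249734809/99412050 in ≈ 2.512 in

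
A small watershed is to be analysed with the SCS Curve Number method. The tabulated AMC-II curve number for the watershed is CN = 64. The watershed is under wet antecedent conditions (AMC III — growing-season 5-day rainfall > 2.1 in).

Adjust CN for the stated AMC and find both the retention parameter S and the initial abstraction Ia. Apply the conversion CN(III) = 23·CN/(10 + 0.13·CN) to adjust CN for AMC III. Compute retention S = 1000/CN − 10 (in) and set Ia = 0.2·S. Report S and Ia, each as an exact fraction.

S = 225/92 in ≈ 2.446 in; Ia = 45/92 in ≈ 0.489 in

CN(III) from CN(II)=64: (23·64)/(10 + 0.13·64) = 18400/229 ≈ 80.349
S = 1000/(18400/229) − 10 = 225/92 in ≈ 2.446 in
Ia = 0.2S: 0.2·2.446 = 0.489 in (exactly 45/92)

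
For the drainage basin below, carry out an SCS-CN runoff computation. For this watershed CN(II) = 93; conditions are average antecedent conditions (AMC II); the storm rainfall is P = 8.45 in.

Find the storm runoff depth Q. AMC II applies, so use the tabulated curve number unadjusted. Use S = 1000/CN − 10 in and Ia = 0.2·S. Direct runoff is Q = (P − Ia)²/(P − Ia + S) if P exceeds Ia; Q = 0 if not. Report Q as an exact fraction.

Q = 238300969/31316820 in ≈ 7.609 in

CN(II) = 93; AMC II needs no correction.
S = 1000/93 − 10 = 70/93 in ≈ 0.753 in
Ia = 0.2·(70/93) = 14/93 in ≈ 0.151 in
P − Ia = 8.450 − 0.151 = 15437/1860 ≈ 8.299 in (> 0, runoff occurs)
Q = (15437/1860)²/((15437/1860) + 70/93) = (238300969/3459600)/(16837/1860) = 238300969/31316820 in ≈ 7.609 in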